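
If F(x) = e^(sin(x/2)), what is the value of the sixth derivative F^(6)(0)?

Plug the Maclaurin series of the inner function into that of the outer and collect terms.
The coefficient of x^6 in the expansion is -1/15360, so F^(6)(0) = 6! * (-1/15360) = -3/64.

-3/64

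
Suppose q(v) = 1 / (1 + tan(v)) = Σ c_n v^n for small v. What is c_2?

Write 1/(1+u) = 1 - u + u^2 - u^3 + ... and substitute the series for u.
[v^0] = 1;  [v^1] = -1;  [v^2] = 1.

1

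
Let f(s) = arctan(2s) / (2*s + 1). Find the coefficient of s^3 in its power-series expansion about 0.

16/3

Expand 1/(denominator) as a geometric series and multiply by the numerator's series.
f(0) = 0
f′(0) = 2
f′′(0) = -8
f′′′(0) = 32
Then c_k = f^(k)(0)/k! gives each Taylor coefficient.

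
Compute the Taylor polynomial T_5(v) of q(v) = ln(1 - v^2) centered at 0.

-v^4/2 - v^2

Compute the successive derivatives at the expansion point and divide by k!.
q(0) = 0
q′(0) = 0
q′′(0) = -2
q′′′(0) = 0
q^(4)(0) = -12
q^(5)(0) = 0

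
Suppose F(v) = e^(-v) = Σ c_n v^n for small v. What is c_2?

1/2

Apply the Taylor formula c_k = f^(k)(a)/k!.
F(0) = 1
F′(0) = -1
F′′(0) = 1
So c_2 = F′′(0)/2! = 1/2.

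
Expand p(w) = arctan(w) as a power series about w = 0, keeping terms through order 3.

p(0) = 0
p′(0) = 1
p′′(0) = 0
p′′′(0) = -2

-w^3/3 + w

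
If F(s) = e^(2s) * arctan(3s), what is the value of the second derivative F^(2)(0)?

12

Expand each factor separately, then convolve coefficients.
The coefficient of s^2 in the expansion is 6, so F′′(0) = 2! * (6) = 12.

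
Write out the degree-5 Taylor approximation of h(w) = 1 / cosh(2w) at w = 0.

10*w^4/3 - 2*w^2 + 1

Write the quotient as an unknown series and match coefficients against numerator = denominator · series.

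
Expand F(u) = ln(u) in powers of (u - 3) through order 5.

(u - 3)^5/1215 - (u - 3)^4/324 + (u - 3)^3/81 - (u - 3)^2/18 + (u - 3)/3 + ln(3)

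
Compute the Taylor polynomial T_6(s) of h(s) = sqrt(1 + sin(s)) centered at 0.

-s^6/46080 + s^5/3840 + s^4/384 - s^3/48 - s^2/8 + s/2 + 1

Compose series: expand the inner function first, then feed it into the outer expansion.
h(0) = 1
h′(0) = 1/2
h′′(0) = -1/4
h′′′(0) = -1/8
h^(4)(0) = 1/16
h^(5)(0) = 1/32
h^(6)(0) = -1/64
Then c_k = h^(k)(0)/k! gives each Taylor coefficient.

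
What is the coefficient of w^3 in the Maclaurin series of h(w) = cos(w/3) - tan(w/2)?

Combine the two series term by term.
[w^0] = 1;  [w^1] = -1/2;  [w^2] = -1/18;  [w^3] = -1/24.

-1/24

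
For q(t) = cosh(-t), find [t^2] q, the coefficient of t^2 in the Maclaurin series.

Use the known series and substitute for the argument.
[t^0] = 1;  [t^1] = 0;  [t^2] = 1/2.

1/2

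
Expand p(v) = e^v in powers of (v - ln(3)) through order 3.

p(ln(3)) = 3
p′(ln(3)) = 3
p′′(ln(3)) = 3
p′′′(ln(3)) = 3

(v - ln(3))^3/2 + 3*(v - ln(3))^2/2 + 3*(v - ln(3)) + 3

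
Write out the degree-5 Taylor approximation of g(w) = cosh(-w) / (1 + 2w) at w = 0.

-433*w^5/12 + 433*w^4/24 - 9*w^3 + 9*w^2/2 - 2*w + 1

Write out both Maclaurin series and multiply, keeping only the needed powers.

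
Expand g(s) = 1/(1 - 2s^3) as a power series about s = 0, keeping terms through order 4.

2*s^3 + 1

g(0) = 1
g′(0) = 0
g′′(0) = 0
g′′′(0) = 12
g^(4)(0) = 0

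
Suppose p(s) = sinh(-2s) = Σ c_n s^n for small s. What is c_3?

-4/3

[s^0] = 0;  [s^1] = -2;  [s^2] = 0;  [s^3] = -4/3.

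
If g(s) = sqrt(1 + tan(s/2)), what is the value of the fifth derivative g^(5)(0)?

Substitute the inner expansion into the outer series and collect powers.
The coefficient of s^5 in the expansion is 601/122880, so g^(5)(0) = 5! * (601/122880) = 601/1024.

601/1024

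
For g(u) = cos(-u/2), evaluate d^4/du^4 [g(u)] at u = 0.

1/16

From the series, [u^4] g = 1/384; multiply by 4! = 24 to get 1/16.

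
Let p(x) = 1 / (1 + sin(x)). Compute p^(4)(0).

Expand as Σ (-1)^k u^k with u equal to the inner function's series.
From the series, [x^4] p = 2/3; multiply by 4! = 24 to get 16.

16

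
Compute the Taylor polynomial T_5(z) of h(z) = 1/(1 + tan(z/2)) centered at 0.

Plug the Maclaurin series of the inner function into that of the outer and collect terms.
[z^0] = 1;  [z^1] = -1/2;  [z^2] = 1/4;  [z^3] = -1/6;  [z^4] = 5/48;  [z^5] = -1/15.

-z^5/15 + 5*z^4/48 - z^3/6 + z^2/4 - z/2 + 1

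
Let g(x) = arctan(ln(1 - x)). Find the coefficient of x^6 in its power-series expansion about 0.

Substitute the inner expansion into the outer series and collect powers.
g(0) = 0
g′(0) = -1
g′′(0) = -1
g′′′(0) = 0
g^(4)(0) = 6
g^(5)(0) = 22
g^(6)(0) = -30
So c_6 = g^(6)(0)/6! = -1/24.

-1/24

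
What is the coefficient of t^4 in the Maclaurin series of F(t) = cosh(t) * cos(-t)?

Expand each factor separately, then convolve coefficients.
[t^0] = 1;  [t^1] = 0;  [t^2] = 0;  [t^3] = 0;  [t^4] = -1/6.

-1/6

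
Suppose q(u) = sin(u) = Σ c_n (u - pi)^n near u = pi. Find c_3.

1/6

q(pi) = 0
q′(pi) = -1
q′′(pi) = 0
q′′′(pi) = 1
Then c_k = q^(k)(pi)/k! gives each Taylor coefficient.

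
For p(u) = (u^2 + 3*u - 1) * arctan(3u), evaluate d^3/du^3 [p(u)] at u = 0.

72

Distribute the polynomial across the series and collect like powers.
From the series, [u^3] p = 12; multiply by 3! = 6 to get 72.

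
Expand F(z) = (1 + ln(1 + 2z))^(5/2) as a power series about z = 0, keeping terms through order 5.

-109*z^5/8 + 75*z^4/8 - 35*z^3/6 + 5*z^2/2 + 5*z + 1

Let u equal the inner series; expand the outer function in u and truncate.
[z^0] = 1;  [z^1] = 5;  [z^2] = 5/2;  [z^3] = -35/6;  [z^4] = 75/8;  [z^5] = -109/8.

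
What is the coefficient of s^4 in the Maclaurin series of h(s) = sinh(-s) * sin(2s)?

Expand each factor separately, then convolve coefficients.
[s^0] = 0;  [s^1] = 0;  [s^2] = -2;  [s^3] = 0;  [s^4] = 1.

1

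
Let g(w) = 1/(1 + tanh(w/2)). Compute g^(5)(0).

Compose series: expand the inner function first, then feed it into the outer expansion.
From the series, [w^5] g = -1/240; multiply by 5! = 120 to get -1/2.

-1/2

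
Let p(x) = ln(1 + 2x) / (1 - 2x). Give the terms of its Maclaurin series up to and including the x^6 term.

Expand each factor separately, then convolve coefficients.
p(0) = 0
p′(0) = 2
p′′(0) = 4
p′′′(0) = 40
p^(4)(0) = 224
p^(5)(0) = 3008
p^(6)(0) = 28416

592*x^6/15 + 376*x^5/15 + 28*x^4/3 + 20*x^3/3 + 2*x^2 + 2*x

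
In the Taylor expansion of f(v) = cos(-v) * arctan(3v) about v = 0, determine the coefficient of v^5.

Expand each factor separately, then convolve coefficients.
f(0) = 0
f′(0) = 3
f′′(0) = 0
f′′′(0) = -63
f^(4)(0) = 0
f^(5)(0) = 6387
So c_5 = f^(5)(0)/5! = 2129/40.

2129/40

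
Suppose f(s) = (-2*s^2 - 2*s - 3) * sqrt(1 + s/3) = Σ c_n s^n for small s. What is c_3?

Shift and add copies of the series according to the polynomial's terms.

-5/16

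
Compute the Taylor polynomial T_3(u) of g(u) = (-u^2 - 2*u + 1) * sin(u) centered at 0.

Distribute the polynomial across the series and collect like powers.

-7*u^3/6 - 2*u^2 + u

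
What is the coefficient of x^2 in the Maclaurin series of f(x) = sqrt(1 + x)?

f(0) = 1
f′(0) = 1/2
f′′(0) = -1/4
The Taylor polynomial is Σ f^(k)(0)/k! · x^k.

-1/8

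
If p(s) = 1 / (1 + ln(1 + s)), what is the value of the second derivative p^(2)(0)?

3

Write 1/(1+u) = 1 - u + u^2 - u^3 + ... and substitute the series for u.
From the series, [s^2] p = 3/2; multiply by 2! = 2 to get 3.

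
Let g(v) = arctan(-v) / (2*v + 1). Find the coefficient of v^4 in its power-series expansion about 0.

Multiply the numerator's expansion by the denominator's geometric series.
[v^0] = 0;  [v^1] = -1;  [v^2] = 2;  [v^3] = -11/3;  [v^4] = 22/3.
So c_4 = g^(4)(0)/4! = 22/3.

22/3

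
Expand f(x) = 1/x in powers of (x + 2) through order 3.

Apply the Taylor formula c_k = f^(k)(a)/k!.

-(x + 2)^3/16 - (x + 2)^2/8 - (x + 2)/4 - 1/2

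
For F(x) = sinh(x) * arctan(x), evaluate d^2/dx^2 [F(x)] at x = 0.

2

Expand each factor separately, then convolve coefficients.
The coefficient of x^2 in the expansion is 1, so F′′(0) = 2! * (1) = 2.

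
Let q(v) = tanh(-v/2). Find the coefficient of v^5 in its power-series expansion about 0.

-1/240

Apply the Taylor formula c_k = f^(k)(a)/k!.
q(0) = 0
q′(0) = -1/2
q′′(0) = 0
q′′′(0) = 1/4
q^(4)(0) = 0
q^(5)(0) = -1/2
So c_5 = q^(5)(0)/5! = -1/240.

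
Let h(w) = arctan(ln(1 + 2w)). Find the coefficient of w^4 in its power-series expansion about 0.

4

Plug the Maclaurin series of the inner function into that of the outer and collect terms.
h(0) = 0
h′(0) = 2
h′′(0) = -4
h′′′(0) = 0
h^(4)(0) = 96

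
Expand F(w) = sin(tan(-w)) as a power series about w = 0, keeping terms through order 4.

-w^3/6 - w

Let u equal the inner series; expand the outer function in u and truncate.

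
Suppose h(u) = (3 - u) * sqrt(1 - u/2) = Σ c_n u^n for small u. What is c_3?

Multiply each power in the prefactor through the base expansion.
h(0) = 3
h′(0) = -7/4
h′′(0) = 5/16
h′′′(0) = 3/64

1/128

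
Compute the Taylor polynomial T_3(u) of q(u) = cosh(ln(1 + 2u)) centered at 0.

-4*u^3 + 2*u^2 + 1

Let u equal the inner series; expand the outer function in u and truncate.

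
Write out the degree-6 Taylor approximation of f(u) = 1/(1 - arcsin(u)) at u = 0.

83*u^6/45 + 63*u^5/40 + 4*u^4/3 + 7*u^3/6 + u^2 + u + 1

Plug the Maclaurin series of the inner function into that of the outer and collect terms.
[u^0] = 1;  [u^1] = 1;  [u^2] = 1;  [u^3] = 7/6;  [u^4] = 4/3;  [u^5] = 63/40;  [u^6] = 83/45.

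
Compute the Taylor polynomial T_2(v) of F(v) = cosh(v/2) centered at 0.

Differentiate repeatedly and evaluate at the center.
[v^0] = 1;  [v^1] = 0;  [v^2] = 1/8.

v^2/8 + 1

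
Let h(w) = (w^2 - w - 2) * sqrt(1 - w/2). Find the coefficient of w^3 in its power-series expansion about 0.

Shift and add copies of the series according to the polynomial's terms.
h(0) = -2
h′(0) = -1/2
h′′(0) = 21/8
h′′′(0) = -39/32
So c_3 = h′′′(0)/3! = -13/64.

-13/64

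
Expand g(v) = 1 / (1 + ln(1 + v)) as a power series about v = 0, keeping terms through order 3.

Expand as Σ (-1)^k u^k with u equal to the inner function's series.

-7*v^3/3 + 3*v^2/2 - v + 1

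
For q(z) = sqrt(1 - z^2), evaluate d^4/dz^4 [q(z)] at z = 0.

The coefficient of z^4 in the expansion is -1/8, so q^(4)(0) = 4! * (-1/8) = -3.

-3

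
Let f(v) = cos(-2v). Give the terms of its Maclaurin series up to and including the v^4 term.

Use the known series and substitute for the argument.
f(0) = 1
f′(0) = 0
f′′(0) = -4
f′′′(0) = 0
f^(4)(0) = 16
Dividing each by k! gives the coefficients c_0, ..., c_4.

2*v^4/3 - 2*v^2 + 1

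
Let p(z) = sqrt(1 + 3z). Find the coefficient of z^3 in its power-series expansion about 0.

Apply the Taylor formula c_k = f^(k)(a)/k!.
[z^0] = 1;  [z^1] = 3/2;  [z^2] = -9/8;  [z^3] = 27/16.

27/16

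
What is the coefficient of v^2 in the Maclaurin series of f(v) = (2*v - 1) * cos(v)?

1/2

Shift and add copies of the series according to the polynomial's terms.
So c_2 = f′′(0)/2! = 1/2.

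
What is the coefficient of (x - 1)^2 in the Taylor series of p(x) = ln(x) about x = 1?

p(1) = 0
p′(1) = 1
p′′(1) = -1

-1/2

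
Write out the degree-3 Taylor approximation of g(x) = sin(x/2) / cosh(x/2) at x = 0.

Invert the denominator's series and multiply.
[x^0] = 0;  [x^1] = 1/2;  [x^2] = 0;  [x^3] = -1/12.

-x^3/12 + x/2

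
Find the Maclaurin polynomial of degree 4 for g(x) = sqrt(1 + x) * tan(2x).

Write out both Maclaurin series and multiply, keeping only the needed powers.
[x^0] = 0;  [x^1] = 2;  [x^2] = 1;  [x^3] = 29/12;  [x^4] = 35/24.

35*x^4/24 + 29*x^3/12 + x^2 + 2*x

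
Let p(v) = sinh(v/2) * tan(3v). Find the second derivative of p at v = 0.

3

Take the Cauchy product of the two expansions.
From the series, [v^2] p = 3/2; multiply by 2! = 2 to get 3.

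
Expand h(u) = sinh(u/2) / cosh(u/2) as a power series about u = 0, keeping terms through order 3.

Divide the numerator series by the denominator series (power-series long division).

-u^3/24 + u/2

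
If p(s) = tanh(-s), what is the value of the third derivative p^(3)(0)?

The coefficient of s^3 in the expansion is 1/3, so p′′′(0) = 3! * (1/3) = 2.

2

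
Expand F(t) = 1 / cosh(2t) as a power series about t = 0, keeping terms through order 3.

1 - 2*t^2

Divide the numerator series by the denominator series (power-series long division).
[t^0] = 1;  [t^1] = 0;  [t^2] = -2;  [t^3] = 0.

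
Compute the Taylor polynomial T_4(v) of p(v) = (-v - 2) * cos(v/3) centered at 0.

-v^4/972 + v^3/18 + v^2/9 - v - 2

Shift and add copies of the series according to the polynomial's terms.
p(0) = -2
p′(0) = -1
p′′(0) = 2/9
p′′′(0) = 1/3
p^(4)(0) = -2/81
Then c_k = p^(k)(0)/k! gives each Taylor coefficient.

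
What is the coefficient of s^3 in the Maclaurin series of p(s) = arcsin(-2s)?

Use the known series and substitute for the argument.
[s^0] = 0;  [s^1] = -2;  [s^2] = 0;  [s^3] = -4/3.
So c_3 = p′′′(0)/3! = -4/3.

-4/3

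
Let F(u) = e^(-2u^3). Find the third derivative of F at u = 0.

-12

Use the known series and substitute for the argument.
The coefficient of u^3 in the expansion is -2, so F′′′(0) = 3! * (-2) = -12.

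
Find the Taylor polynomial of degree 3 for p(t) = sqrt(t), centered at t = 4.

Apply the Taylor formula c_k = f^(k)(a)/k!.
[(t - 4)^0] = 2;  [(t - 4)^1] = 1/4;  [(t - 4)^2] = -1/64;  [(t - 4)^3] = 1/512.

(t - 4)^3/512 - (t - 4)^2/64 + (t - 4)/4 + 2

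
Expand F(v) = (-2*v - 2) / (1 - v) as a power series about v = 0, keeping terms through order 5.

-4*v^5 - 4*v^4 - 4*v^3 - 4*v^2 - 4*v - 2

Distribute the polynomial across the series and collect like powers.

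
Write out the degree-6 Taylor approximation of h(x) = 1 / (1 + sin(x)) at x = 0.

17*x^6/45 - 61*x^5/120 + 2*x^4/3 - 5*x^3/6 + x^2 - x + 1

Expand as Σ (-1)^k u^k with u equal to the inner function's series.
[x^0] = 1;  [x^1] = -1;  [x^2] = 1;  [x^3] = -5/6;  [x^4] = 2/3;  [x^5] = -61/120;  [x^6] = 17/45.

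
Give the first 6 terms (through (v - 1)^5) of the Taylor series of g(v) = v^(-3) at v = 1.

[(v - 1)^0] = 1;  [(v - 1)^1] = -3;  [(v - 1)^2] = 6;  [(v - 1)^3] = -10;  [(v - 1)^4] = 15;  [(v - 1)^5] = -21.

-21*(v - 1)^5 + 15*(v - 1)^4 - 10*(v - 1)^3 + 6*(v - 1)^2 - 3*(v - 1) + 1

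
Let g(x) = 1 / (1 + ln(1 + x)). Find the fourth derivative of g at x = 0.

88

Expand as Σ (-1)^k u^k with u equal to the inner function's series.
The coefficient of x^4 in the expansion is 11/3, so g^(4)(0) = 4! * (11/3) = 88.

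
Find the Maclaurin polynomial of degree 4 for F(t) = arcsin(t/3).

F(0) = 0
F′(0) = 1/3
F′′(0) = 0
F′′′(0) = 1/27
F^(4)(0) = 0

t^3/162 + t/3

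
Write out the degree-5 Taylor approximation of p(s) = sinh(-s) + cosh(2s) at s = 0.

-s^5/120 + 2*s^4/3 - s^3/6 + 2*s^2 - s + 1

Combine the two series term by term.
p(0) = 1
p′(0) = -1
p′′(0) = 4
p′′′(0) = -1
p^(4)(0) = 16
p^(5)(0) = -1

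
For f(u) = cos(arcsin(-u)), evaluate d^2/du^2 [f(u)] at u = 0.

-1

Plug the Maclaurin series of the inner function into that of the outer and collect terms.
From the series, [u^2] f = -1/2; multiply by 2! = 2 to get -1.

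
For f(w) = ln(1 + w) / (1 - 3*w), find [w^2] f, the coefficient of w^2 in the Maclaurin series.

Multiply the numerator's expansion by the denominator's geometric series.
f(0) = 0
f′(0) = 1
f′′(0) = 5

5/2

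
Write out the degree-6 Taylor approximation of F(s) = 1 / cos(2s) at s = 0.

244*s^6/45 + 10*s^4/3 + 2*s^2 + 1

Invert the denominator's series and multiply.
F(0) = 1
F′(0) = 0
F′′(0) = 4
F′′′(0) = 0
F^(4)(0) = 80
F^(5)(0) = 0
F^(6)(0) = 3904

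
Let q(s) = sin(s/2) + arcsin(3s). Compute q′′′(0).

215/8

Add the two expansions coefficient-wise.
The coefficient of s^3 in the expansion is 215/48, so q′′′(0) = 3! * (215/48) = 215/8.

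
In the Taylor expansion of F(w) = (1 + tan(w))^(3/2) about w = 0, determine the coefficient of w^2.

Let u equal the inner series; expand the outer function in u and truncate.
[w^0] = 1;  [w^1] = 3/2;  [w^2] = 3/8.

3/8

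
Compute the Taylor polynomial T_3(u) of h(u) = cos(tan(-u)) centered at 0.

Compose series: expand the inner function first, then feed it into the outer expansion.
[u^0] = 1;  [u^1] = 0;  [u^2] = -1/2;  [u^3] = 0.

1 - u^2/2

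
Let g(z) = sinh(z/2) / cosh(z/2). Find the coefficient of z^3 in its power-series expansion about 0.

-1/24

Write the quotient as an unknown series and match coefficients against numerator = denominator · series.
g(0) = 0
g′(0) = 1/2
g′′(0) = 0
g′′′(0) = -1/4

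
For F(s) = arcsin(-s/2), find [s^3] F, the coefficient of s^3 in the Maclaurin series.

-1/48

[s^0] = 0;  [s^1] = -1/2;  [s^2] = 0;  [s^3] = -1/48.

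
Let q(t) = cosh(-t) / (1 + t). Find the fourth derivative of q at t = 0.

Multiply the two series term by term and collect like powers.
The coefficient of t^4 in the expansion is 37/24, so q^(4)(0) = 4! * (37/24) = 37.

37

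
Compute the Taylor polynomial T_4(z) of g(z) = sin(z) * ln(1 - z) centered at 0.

-z^4/6 - z^3/2 - z^2

Write out both Maclaurin series and multiply, keeping only the needed powers.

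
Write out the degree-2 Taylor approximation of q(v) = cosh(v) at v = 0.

v^2/2 + 1

q(0) = 1
q′(0) = 0
q′′(0) = 1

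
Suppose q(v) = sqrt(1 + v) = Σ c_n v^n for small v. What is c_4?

[v^0] = 1;  [v^1] = 1/2;  [v^2] = -1/8;  [v^3] = 1/16;  [v^4] = -5/128.
So c_4 = q^(4)(0)/4! = -5/128.

-5/128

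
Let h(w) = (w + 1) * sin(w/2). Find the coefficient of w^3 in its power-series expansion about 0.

-1/48

Distribute the polynomial across the series and collect like powers.
h(0) = 0
h′(0) = 1/2
h′′(0) = 1
h′′′(0) = -1/8
Dividing each by k! gives the coefficients c_0, ..., c_3.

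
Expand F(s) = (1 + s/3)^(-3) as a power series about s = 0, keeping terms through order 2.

2*s^2/3 - s + 1

Apply the Taylor formula c_k = f^(k)(a)/k!.
[s^0] = 1;  [s^1] = -1;  [s^2] = 2/3.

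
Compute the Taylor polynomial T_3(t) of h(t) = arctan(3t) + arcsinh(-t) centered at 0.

Expand each term separately and add.
h(0) = 0
h′(0) = 2
h′′(0) = 0
h′′′(0) = -53
The Taylor polynomial is Σ h^(k)(0)/k! · t^k.

-53*t^3/6 + 2*t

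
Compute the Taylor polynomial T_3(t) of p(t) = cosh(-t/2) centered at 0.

t^2/8 + 1

Compute the successive derivatives at the expansion point and divide by k!.
p(0) = 1
p′(0) = 0
p′′(0) = 1/4
p′′′(0) = 0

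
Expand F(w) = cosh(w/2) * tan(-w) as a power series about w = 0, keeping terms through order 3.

-11*w^3/24 - w

Multiply the two series term by term and collect like powers.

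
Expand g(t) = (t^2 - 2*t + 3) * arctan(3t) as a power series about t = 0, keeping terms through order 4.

Shift and add copies of the series according to the polynomial's terms.
[t^0] = 0;  [t^1] = 9;  [t^2] = -6;  [t^3] = -24;  [t^4] = 18.

18*t^4 - 24*t^3 - 6*t^2 + 9*t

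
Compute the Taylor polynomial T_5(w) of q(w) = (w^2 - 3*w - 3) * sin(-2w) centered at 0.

Distribute the polynomial across the series and collect like powers.

32*w^5/15 - 4*w^4 - 6*w^3 + 6*w^2 + 6*w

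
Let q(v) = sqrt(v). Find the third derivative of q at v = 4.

3/256

Apply the Taylor formula c_k = f^(k)(a)/k!.
The coefficient of (v - 4)^3 in the expansion is 1/512, so q′′′(4) = 3! * (1/512) = 3/256.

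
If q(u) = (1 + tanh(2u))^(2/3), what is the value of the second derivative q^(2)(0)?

-8/9

Substitute the inner expansion into the outer series and collect powers.
From the series, [u^2] q = -4/9; multiply by 2! = 2 to get -8/9.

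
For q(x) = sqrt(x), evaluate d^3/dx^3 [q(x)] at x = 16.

From the series, [(x - 16)^3] q = 1/16384; multiply by 3! = 6 to get 3/8192.

3/8192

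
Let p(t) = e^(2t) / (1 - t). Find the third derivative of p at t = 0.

Multiply the numerator's expansion by the denominator's geometric series.
The coefficient of t^3 in the expansion is 19/3, so p′′′(0) = 3! * (19/3) = 38.

38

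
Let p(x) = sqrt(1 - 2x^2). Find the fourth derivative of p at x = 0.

-12

Use the known series and substitute for the argument.
The coefficient of x^4 in the expansion is -1/2, so p^(4)(0) = 4! * (-1/2) = -12.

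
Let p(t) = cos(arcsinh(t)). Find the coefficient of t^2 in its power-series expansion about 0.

Substitute the inner expansion into the outer series and collect powers.
So c_2 = p′′(0)/2! = -1/2.

-1/2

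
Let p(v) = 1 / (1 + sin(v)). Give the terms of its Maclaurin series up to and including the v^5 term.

-61*v^5/120 + 2*v^4/3 - 5*v^3/6 + v^2 - v + 1

Expand as Σ (-1)^k u^k with u equal to the inner function's series.
p(0) = 1
p′(0) = -1
p′′(0) = 2
p′′′(0) = -5
p^(4)(0) = 16
p^(5)(0) = -61
Dividing each by k! gives the coefficients c_0, ..., c_5.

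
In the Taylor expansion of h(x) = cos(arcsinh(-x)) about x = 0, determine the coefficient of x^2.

-1/2

Let u equal the inner series; expand the outer function in u and truncate.
h(0) = 1
h′(0) = 0
h′′(0) = -1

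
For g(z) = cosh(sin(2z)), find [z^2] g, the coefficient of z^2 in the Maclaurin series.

Plug the Maclaurin series of the inner function into that of the outer and collect terms.
g(0) = 1
g′(0) = 0
g′′(0) = 4
The Taylor polynomial is Σ g^(k)(0)/k! · z^k.

2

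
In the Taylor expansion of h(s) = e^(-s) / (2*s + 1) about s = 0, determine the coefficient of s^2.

13/2

Expand 1/(denominator) as a geometric series and multiply by the numerator's series.
h(0) = 1
h′(0) = -3
h′′(0) = 13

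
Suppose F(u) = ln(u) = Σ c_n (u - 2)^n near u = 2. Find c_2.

F(2) = ln(2)
F′(2) = 1/2
F′′(2) = -1/4
So c_2 = F′′(2)/2! = -1/8.

-1/8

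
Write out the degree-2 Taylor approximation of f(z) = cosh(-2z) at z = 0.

2*z^2 + 1

f(0) = 1
f′(0) = 0
f′′(0) = 4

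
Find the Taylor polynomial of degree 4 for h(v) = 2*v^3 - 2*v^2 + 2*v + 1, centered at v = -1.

2*(v + 1)^3 - 8*(v + 1)^2 + 12*(v + 1) - 5

h(-1) = -5
h′(-1) = 12
h′′(-1) = -16
h′′′(-1) = 12
h^(4)(-1) = 0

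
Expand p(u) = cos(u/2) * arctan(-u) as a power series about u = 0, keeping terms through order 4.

Take the Cauchy product of the two expansions.

11*u^3/24 - u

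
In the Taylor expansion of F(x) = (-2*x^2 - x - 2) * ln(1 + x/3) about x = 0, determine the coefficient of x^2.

-2/9

Shift and add copies of the series according to the polynomial's terms.
[x^0] = 0;  [x^1] = -2/3;  [x^2] = -2/9.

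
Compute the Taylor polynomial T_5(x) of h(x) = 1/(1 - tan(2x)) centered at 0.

1024*x^5/15 + 80*x^4/3 + 32*x^3/3 + 4*x^2 + 2*x + 1

Substitute the inner expansion into the outer series and collect powers.
[x^0] = 1;  [x^1] = 2;  [x^2] = 4;  [x^3] = 32/3;  [x^4] = 80/3;  [x^5] = 1024/15.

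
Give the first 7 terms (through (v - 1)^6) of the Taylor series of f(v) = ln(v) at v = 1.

Apply the Taylor formula c_k = f^(k)(a)/k!.
f(1) = 0
f′(1) = 1
f′′(1) = -1
f′′′(1) = 2
f^(4)(1) = -6
f^(5)(1) = 24
f^(6)(1) = -120
Then c_k = f^(k)(1)/k! gives each Taylor coefficient.

-(v - 1)^6/6 + (v - 1)^5/5 - (v - 1)^4/4 + (v - 1)^3/3 - (v - 1)^2/2 + (v - 1)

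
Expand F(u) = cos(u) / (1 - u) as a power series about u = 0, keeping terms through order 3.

u^3/2 + u^2/2 + u + 1

Expand 1/(denominator) as a geometric series and multiply by the numerator's series.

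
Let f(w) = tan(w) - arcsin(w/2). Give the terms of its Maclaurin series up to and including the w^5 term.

503*w^5/3840 + 5*w^3/16 + w/2

Add the two expansions coefficient-wise.
f(0) = 0
f′(0) = 1/2
f′′(0) = 0
f′′′(0) = 15/8
f^(4)(0) = 0
f^(5)(0) = 503/32
Then c_k = f^(k)(0)/k! gives each Taylor coefficient.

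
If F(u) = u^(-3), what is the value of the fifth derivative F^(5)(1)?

From the series, [(u - 1)^5] F = -21; multiply by 5! = 120 to get -2520.

-2520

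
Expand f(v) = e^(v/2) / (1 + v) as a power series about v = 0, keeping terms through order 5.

-2329*v^5/3840 + 233*v^4/384 - 29*v^3/48 + 5*v^2/8 - v/2 + 1

Expand each factor separately, then convolve coefficients.
f(0) = 1
f′(0) = -1/2
f′′(0) = 5/4
f′′′(0) = -29/8
f^(4)(0) = 233/16
f^(5)(0) = -2329/32
Then c_k = f^(k)(0)/k! gives each Taylor coefficient.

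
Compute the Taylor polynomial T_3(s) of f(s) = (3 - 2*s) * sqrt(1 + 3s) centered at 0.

117*s^3/16 - 51*s^2/8 + 5*s/2 + 3

Shift and add copies of the series according to the polynomial's terms.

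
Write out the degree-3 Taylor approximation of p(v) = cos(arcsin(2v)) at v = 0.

1 - 2*v^2

Substitute the inner expansion into the outer series and collect powers.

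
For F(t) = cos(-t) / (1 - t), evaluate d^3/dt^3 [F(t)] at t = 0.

Expand each factor separately, then convolve coefficients.
The coefficient of t^3 in the expansion is 1/2, so F′′′(0) = 3! * (1/2) = 3.

3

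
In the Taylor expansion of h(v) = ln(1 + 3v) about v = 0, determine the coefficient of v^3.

Apply the Taylor formula c_k = f^(k)(a)/k!.
h(0) = 0
h′(0) = 3
h′′(0) = -9
h′′′(0) = 54
So c_3 = h′′′(0)/3! = 9.

9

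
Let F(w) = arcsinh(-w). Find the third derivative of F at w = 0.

1

The coefficient of w^3 in the expansion is 1/6, so F′′′(0) = 3! * (1/6) = 1.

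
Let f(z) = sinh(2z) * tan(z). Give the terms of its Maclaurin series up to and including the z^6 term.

44*z^6/45 + 2*z^4 + 2*z^2

Take the Cauchy product of the two expansions.
f(0) = 0
f′(0) = 0
f′′(0) = 4
f′′′(0) = 0
f^(4)(0) = 48
f^(5)(0) = 0
f^(6)(0) = 704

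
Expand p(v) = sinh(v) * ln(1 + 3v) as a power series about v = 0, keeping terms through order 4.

19*v^4/2 - 9*v^3/2 + 3*v^2

Write out both Maclaurin series and multiply, keeping only the needed powers.
p(0) = 0
p′(0) = 0
p′′(0) = 6
p′′′(0) = -27
p^(4)(0) = 228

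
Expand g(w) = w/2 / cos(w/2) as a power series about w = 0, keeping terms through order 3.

w^3/16 + w/2

Write the quotient as an unknown series and match coefficients against numerator = denominator · series.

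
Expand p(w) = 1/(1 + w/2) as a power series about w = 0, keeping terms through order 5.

-w^5/32 + w^4/16 - w^3/8 + w^2/4 - w/2 + 1

p(0) = 1
p′(0) = -1/2
p′′(0) = 1/2
p′′′(0) = -3/4
p^(4)(0) = 3/2
p^(5)(0) = -15/4
Dividing each by k! gives the coefficients c_0, ..., c_5.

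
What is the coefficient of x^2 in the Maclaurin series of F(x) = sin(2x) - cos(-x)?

1/2

Add the two expansions coefficient-wise.
F(0) = -1
F′(0) = 2
F′′(0) = 1
Then c_k = F^(k)(0)/k! gives each Taylor coefficient.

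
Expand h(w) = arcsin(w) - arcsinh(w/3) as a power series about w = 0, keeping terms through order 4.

Add the two expansions coefficient-wise.
h(0) = 0
h′(0) = 2/3
h′′(0) = 0
h′′′(0) = 28/27
h^(4)(0) = 0
The Taylor polynomial is Σ h^(k)(0)/k! · w^k.

14*w^3/81 + 2*w/3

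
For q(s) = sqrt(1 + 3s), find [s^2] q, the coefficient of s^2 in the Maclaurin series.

Use the known series and substitute for the argument.
q(0) = 1
q′(0) = 3/2
q′′(0) = -9/4
So c_2 = q′′(0)/2! = -9/8.

-9/8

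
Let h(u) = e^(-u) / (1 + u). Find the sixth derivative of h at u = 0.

Expand each factor separately, then convolve coefficients.
The coefficient of u^6 in the expansion is 1957/720, so h^(6)(0) = 6! * (1957/720) = 1957.

1957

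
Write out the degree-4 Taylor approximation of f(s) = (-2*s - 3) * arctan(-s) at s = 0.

-2*s^4/3 - s^3 + 2*s^2 + 3*s

Shift and add copies of the series according to the polynomial's terms.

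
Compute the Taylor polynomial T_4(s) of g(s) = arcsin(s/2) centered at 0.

s^3/48 + s/2

Use the known series and substitute for the argument.
g(0) = 0
g′(0) = 1/2
g′′(0) = 0
g′′′(0) = 1/8
g^(4)(0) = 0
The Taylor polynomial is Σ g^(k)(0)/k! · s^k.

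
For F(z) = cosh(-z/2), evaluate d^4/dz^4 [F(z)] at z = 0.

From the series, [z^4] F = 1/384; multiply by 4! = 24 to get 1/16.

1/16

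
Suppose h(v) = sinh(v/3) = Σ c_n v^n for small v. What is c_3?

1/162

h(0) = 0
h′(0) = 1/3
h′′(0) = 0
h′′′(0) = 1/27
So c_3 = h′′′(0)/3! = 1/162.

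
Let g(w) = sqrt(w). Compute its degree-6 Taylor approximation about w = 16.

g(16) = 4
g′(16) = 1/8
g′′(16) = -1/256
g′′′(16) = 3/8192
g^(4)(16) = -15/262144
g^(5)(16) = 105/8388608
g^(6)(16) = -945/268435456

-21*(w - 16)^6/4294967296 + 7*(w - 16)^5/67108864 - 5*(w - 16)^4/2097152 + (w - 16)^3/16384 - (w - 16)^2/512 + (w - 16)/8 + 4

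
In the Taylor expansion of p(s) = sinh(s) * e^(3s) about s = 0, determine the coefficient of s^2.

3

Take the Cauchy product of the two expansions.
[s^0] = 0;  [s^1] = 1;  [s^2] = 3.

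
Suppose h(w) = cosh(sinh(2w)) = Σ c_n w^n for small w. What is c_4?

Plug the Maclaurin series of the inner function into that of the outer and collect terms.
h(0) = 1
h′(0) = 0
h′′(0) = 4
h′′′(0) = 0
h^(4)(0) = 80
So c_4 = h^(4)(0)/4! = 10/3.

10/3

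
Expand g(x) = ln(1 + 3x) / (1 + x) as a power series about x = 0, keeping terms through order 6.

-4137*x^6/20 + 1707*x^5/20 - 147*x^4/4 + 33*x^3/2 - 15*x^2/2 + 3*x

Multiply the two series term by term and collect like powers.
g(0) = 0
g′(0) = 3
g′′(0) = -15
g′′′(0) = 99
g^(4)(0) = -882
g^(5)(0) = 10242
g^(6)(0) = -148932
Then c_k = g^(k)(0)/k! gives each Taylor coefficient.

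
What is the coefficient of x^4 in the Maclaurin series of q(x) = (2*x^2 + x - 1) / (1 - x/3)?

20/81

Distribute the polynomial across the series and collect like powers.
q(0) = -1
q′(0) = 2/3
q′′(0) = 40/9
q′′′(0) = 40/9
q^(4)(0) = 160/27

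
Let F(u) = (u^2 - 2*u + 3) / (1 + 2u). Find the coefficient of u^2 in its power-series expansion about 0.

Distribute the polynomial across the series and collect like powers.
F(0) = 3
F′(0) = -8
F′′(0) = 34
Dividing each by k! gives the coefficients c_0, ..., c_2.

17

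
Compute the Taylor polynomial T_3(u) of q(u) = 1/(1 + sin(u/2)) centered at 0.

Plug the Maclaurin series of the inner function into that of the outer and collect terms.
[u^0] = 1;  [u^1] = -1/2;  [u^2] = 1/4;  [u^3] = -5/48.

-5*u^3/48 + u^2/4 - u/2 + 1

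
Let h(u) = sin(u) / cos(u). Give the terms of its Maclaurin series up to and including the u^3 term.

Write the quotient as an unknown series and match coefficients against numerator = denominator · series.

u^3/3 + u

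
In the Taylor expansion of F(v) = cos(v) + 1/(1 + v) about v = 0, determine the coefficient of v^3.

-1

Expand each term separately and add.
F(0) = 2
F′(0) = -1
F′′(0) = 1
F′′′(0) = -6
Then c_k = F^(k)(0)/k! gives each Taylor coefficient.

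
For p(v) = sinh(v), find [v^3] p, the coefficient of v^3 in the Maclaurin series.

1/6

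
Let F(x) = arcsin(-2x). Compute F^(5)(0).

Use the known series and substitute for the argument.
The coefficient of x^5 in the expansion is -12/5, so F^(5)(0) = 5! * (-12/5) = -288.

-288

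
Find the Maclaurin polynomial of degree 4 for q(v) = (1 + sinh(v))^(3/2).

Let u equal the inner series; expand the outer function in u and truncate.
q(0) = 1
q′(0) = 3/2
q′′(0) = 3/4
q′′′(0) = 9/8
q^(4)(0) = 57/16

19*v^4/128 + 3*v^3/16 + 3*v^2/8 + 3*v/2 + 1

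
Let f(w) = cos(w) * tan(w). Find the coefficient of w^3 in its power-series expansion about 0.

-1/6

Multiply the two series term by term and collect like powers.
So c_3 = f′′′(0)/3! = -1/6.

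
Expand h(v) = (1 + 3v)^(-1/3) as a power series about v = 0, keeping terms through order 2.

Differentiate repeatedly and evaluate at the center.
h(0) = 1
h′(0) = -1
h′′(0) = 4
Then c_k = h^(k)(0)/k! gives each Taylor coefficient.

2*v^2 - v + 1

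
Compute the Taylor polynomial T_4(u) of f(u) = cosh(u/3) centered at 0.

u^4/1944 + u^2/18 + 1

f(0) = 1
f′(0) = 0
f′′(0) = 1/9
f′′′(0) = 0
f^(4)(0) = 1/81
The Taylor polynomial is Σ f^(k)(0)/k! · u^k.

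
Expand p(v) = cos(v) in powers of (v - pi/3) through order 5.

p(pi/3) = 1/2
p′(pi/3) = -sqrt(3)/2
p′′(pi/3) = -1/2
p′′′(pi/3) = sqrt(3)/2
p^(4)(pi/3) = 1/2
p^(5)(pi/3) = -sqrt(3)/2
Then c_k = p^(k)(pi/3)/k! gives each Taylor coefficient.

-sqrt(3)*(v - pi/3)^5/240 + (v - pi/3)^4/48 + sqrt(3)*(v - pi/3)^3/12 - (v - pi/3)^2/4 - sqrt(3)*(v - pi/3)/2 + 1/2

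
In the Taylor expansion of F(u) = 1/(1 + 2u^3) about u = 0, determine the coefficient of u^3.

-2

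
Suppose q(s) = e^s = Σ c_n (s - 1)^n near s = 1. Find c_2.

e/2

Differentiate repeatedly and evaluate at the center.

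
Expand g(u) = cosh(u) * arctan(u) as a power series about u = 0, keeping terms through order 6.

3*u^5/40 + u^3/6 + u

Expand each factor separately, then convolve coefficients.
g(0) = 0
g′(0) = 1
g′′(0) = 0
g′′′(0) = 1
g^(4)(0) = 0
g^(5)(0) = 9
g^(6)(0) = 0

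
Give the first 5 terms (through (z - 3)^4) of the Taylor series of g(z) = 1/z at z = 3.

Differentiate repeatedly and evaluate at the center.
g(3) = 1/3
g′(3) = -1/9
g′′(3) = 2/27
g′′′(3) = -2/27
g^(4)(3) = 8/81
Dividing each by k! gives the coefficients c_0, ..., c_4.

(z - 3)^4/243 - (z - 3)^3/81 + (z - 3)^2/27 - (z - 3)/9 + 1/3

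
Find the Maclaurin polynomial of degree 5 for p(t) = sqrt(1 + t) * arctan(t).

Take the Cauchy product of the two expansions.
[t^0] = 0;  [t^1] = 1;  [t^2] = 1/2;  [t^3] = -11/24;  [t^4] = -5/48;  [t^5] = 389/1920.

389*t^5/1920 - 5*t^4/48 - 11*t^3/24 + t^2/2 + t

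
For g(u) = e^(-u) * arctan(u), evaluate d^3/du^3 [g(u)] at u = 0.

Expand each factor separately, then convolve coefficients.
From the series, [u^3] g = 1/6; multiply by 3! = 6 to get 1.

1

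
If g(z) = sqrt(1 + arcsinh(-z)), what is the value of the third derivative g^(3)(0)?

Let u equal the inner series; expand the outer function in u and truncate.
The coefficient of z^3 in the expansion is 1/48, so g′′′(0) = 3! * (1/48) = 1/8.

1/8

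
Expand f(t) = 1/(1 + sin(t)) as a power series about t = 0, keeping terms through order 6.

17*t^6/45 - 61*t^5/120 + 2*t^4/3 - 5*t^3/6 + t^2 - t + 1

Compose series: expand the inner function first, then feed it into the outer expansion.
f(0) = 1
f′(0) = -1
f′′(0) = 2
f′′′(0) = -5
f^(4)(0) = 16
f^(5)(0) = -61
f^(6)(0) = 272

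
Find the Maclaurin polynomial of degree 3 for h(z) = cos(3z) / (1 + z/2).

17*z^3/8 - 17*z^2/4 - z/2 + 1

Multiply the two series term by term and collect like powers.
[z^0] = 1;  [z^1] = -1/2;  [z^2] = -17/4;  [z^3] = 17/8.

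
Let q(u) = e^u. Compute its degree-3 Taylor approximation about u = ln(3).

Use the known series and substitute for the argument.

(u - ln(3))^3/2 + 3*(u - ln(3))^2/2 + 3*(u - ln(3)) + 3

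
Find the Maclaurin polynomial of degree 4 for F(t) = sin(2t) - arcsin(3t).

Add the two expansions coefficient-wise.
F(0) = 0
F′(0) = -1
F′′(0) = 0
F′′′(0) = -35
F^(4)(0) = 0
The Taylor polynomial is Σ F^(k)(0)/k! · t^k.

-35*t^3/6 - t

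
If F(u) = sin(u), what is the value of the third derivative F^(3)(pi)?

Compute the successive derivatives at the expansion point and divide by k!.
The coefficient of (u - pi)^3 in the expansion is 1/6, so F′′′(pi) = 3! * (1/6) = 1.

1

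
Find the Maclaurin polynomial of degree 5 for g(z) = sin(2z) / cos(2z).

Write the quotient as an unknown series and match coefficients against numerator = denominator · series.
g(0) = 0
g′(0) = 2
g′′(0) = 0
g′′′(0) = 16
g^(4)(0) = 0
g^(5)(0) = 512
The Taylor polynomial is Σ g^(k)(0)/k! · z^k.

64*z^5/15 + 8*z^3/3 + 2*z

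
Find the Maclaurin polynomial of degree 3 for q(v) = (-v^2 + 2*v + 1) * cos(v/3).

Multiply each power in the prefactor through the base expansion.
q(0) = 1
q′(0) = 2
q′′(0) = -19/9
q′′′(0) = -2/3

-v^3/9 - 19*v^2/18 + 2*v + 1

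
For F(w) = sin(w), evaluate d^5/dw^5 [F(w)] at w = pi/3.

1/2

The coefficient of (w - pi/3)^5 in the expansion is 1/240, so F^(5)(pi/3) = 5! * (1/240) = 1/2.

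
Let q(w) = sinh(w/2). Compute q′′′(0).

The coefficient of w^3 in the expansion is 1/48, so q′′′(0) = 3! * (1/48) = 1/8.

1/8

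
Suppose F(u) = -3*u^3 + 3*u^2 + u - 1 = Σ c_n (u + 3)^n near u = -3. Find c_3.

-3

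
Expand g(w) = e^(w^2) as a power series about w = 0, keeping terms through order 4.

w^4/2 + w^2 + 1

Differentiate repeatedly and evaluate at the center.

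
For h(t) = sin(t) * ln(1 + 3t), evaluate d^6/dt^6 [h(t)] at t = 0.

33930

Take the Cauchy product of the two expansions.
The coefficient of t^6 in the expansion is 377/8, so h^(6)(0) = 6! * (377/8) = 33930.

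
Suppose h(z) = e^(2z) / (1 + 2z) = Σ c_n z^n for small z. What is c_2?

Write out both Maclaurin series and multiply, keeping only the needed powers.
h(0) = 1
h′(0) = 0
h′′(0) = 4

2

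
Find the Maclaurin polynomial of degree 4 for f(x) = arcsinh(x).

Differentiate repeatedly and evaluate at the center.
[x^0] = 0;  [x^1] = 1;  [x^2] = 0;  [x^3] = -1/6;  [x^4] = 0.

-x^3/6 + x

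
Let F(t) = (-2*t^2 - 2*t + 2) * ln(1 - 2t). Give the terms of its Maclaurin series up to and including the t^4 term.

Distribute the polynomial across the series and collect like powers.
[t^0] = 0;  [t^1] = -4;  [t^2] = 0;  [t^3] = 8/3;  [t^4] = 4/3.

4*t^4/3 + 8*t^3/3 - 4*t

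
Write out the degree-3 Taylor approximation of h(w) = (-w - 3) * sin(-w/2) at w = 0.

Distribute the polynomial across the series and collect like powers.
[w^0] = 0;  [w^1] = 3/2;  [w^2] = 1/2;  [w^3] = -1/16.

-w^3/16 + w^2/2 + 3*w/2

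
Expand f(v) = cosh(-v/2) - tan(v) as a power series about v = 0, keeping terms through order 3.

Expand each term separately and add.
f(0) = 1
f′(0) = -1
f′′(0) = 1/4
f′′′(0) = -2

-v^3/3 + v^2/8 - v + 1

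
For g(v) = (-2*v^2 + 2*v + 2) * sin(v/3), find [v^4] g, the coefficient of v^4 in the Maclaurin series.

Multiply each power in the prefactor through the base expansion.
g(0) = 0
g′(0) = 2/3
g′′(0) = 4/3
g′′′(0) = -110/27
g^(4)(0) = -8/27
So c_4 = g^(4)(0)/4! = -1/81.

-1/81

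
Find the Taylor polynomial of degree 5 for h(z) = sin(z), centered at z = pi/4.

sqrt(2)*(z - pi/4)^5/240 + sqrt(2)*(z - pi/4)^4/48 - sqrt(2)*(z - pi/4)^3/12 - sqrt(2)*(z - pi/4)^2/4 + sqrt(2)*(z - pi/4)/2 + sqrt(2)/2

Compute the successive derivatives at the expansion point and divide by k!.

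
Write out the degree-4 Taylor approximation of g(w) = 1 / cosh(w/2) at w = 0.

Invert the denominator's series and multiply.
g(0) = 1
g′(0) = 0
g′′(0) = -1/4
g′′′(0) = 0
g^(4)(0) = 5/16
Then c_k = g^(k)(0)/k! gives each Taylor coefficient.

5*w^4/384 - w^2/8 + 1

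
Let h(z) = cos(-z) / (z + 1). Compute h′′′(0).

-3

Expand 1/(denominator) as a geometric series and multiply by the numerator's series.
From the series, [z^3] h = -1/2; multiply by 3! = 6 to get -3.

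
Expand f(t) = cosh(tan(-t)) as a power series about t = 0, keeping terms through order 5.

3*t^4/8 + t^2/2 + 1

Substitute the inner expansion into the outer series and collect powers.
[t^0] = 1;  [t^1] = 0;  [t^2] = 1/2;  [t^3] = 0;  [t^4] = 3/8;  [t^5] = 0.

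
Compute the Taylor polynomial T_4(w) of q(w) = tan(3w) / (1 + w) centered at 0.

Write out both Maclaurin series and multiply, keeping only the needed powers.
[w^0] = 0;  [w^1] = 3;  [w^2] = -3;  [w^3] = 12;  [w^4] = -12.

-12*w^4 + 12*w^3 - 3*w^2 + 3*w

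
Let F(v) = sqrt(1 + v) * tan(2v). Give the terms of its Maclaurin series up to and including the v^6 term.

1507*v^6/640 + 3701*v^5/960 + 35*v^4/24 + 29*v^3/12 + v^2 + 2*v

Take the Cauchy product of the two expansions.
[v^0] = 0;  [v^1] = 2;  [v^2] = 1;  [v^3] = 29/12;  [v^4] = 35/24;  [v^5] = 3701/960;  [v^6] = 1507/640.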